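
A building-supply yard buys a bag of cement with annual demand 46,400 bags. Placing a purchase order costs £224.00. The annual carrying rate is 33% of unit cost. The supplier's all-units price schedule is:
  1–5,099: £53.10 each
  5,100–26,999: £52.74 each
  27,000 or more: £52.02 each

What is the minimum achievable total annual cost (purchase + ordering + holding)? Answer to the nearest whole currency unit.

Holding cost per unit per year at price C is H = 0.33·C.
Evaluate total cost at each tier's feasible EOQ or, if the EOQ is below the tier, at the tier's minimum quantity.
EOQ at £53.10 = 1089.2 (feasible in tier 1): TC = 46,400×£53.10 + (46,400/1089.2)×224 + (1089.2/2)×0.33×£53.10 = £2,482,925.44.
EOQ at £52.74 = 1092.9 < 5100, so use break Q=5100: TC = 46,400×£52.74 + (46,400/5100.0)×224 + (5100.0/2)×0.33×£52.74 = £2,493,554.67.
EOQ at £52.02 = 1100.4 < 27000, so use break Q=27000: TC = 46,400×£52.02 + (46,400/27000.0)×224 + (27000.0/2)×0.33×£52.02 = £2,645,862.05.
Lowest total cost among the candidates is at Q = 1089.2.

TC* ≈ £2,482,925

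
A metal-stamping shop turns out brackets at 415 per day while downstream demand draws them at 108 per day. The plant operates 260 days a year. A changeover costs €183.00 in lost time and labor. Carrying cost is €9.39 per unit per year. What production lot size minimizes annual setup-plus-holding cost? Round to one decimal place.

Annual demand D = 108 × 260 = 28,080.
Production build-up factor (1 − d/p) = 1 − 108/415 = 0.7398.
Q* = √(2DS / (H(1 − d/p))) = √(2 × 28,080 × 183 / (9.39 × 0.7398)).
= √(10,277,280 / 6.9463) ≈ 1216.357.

Q* ≈ 1,216.4 brackets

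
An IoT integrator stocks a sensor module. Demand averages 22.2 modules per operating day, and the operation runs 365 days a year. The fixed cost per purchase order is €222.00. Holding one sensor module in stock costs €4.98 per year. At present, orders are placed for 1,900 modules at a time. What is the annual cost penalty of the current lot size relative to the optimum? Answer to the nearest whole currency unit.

Annual demand D = 22.2 × 365 = 8,103.
EOQ = √(2DS/H) = √(2 × 8,103 × 222 / 4.98) ≈ 849.96.
Cost at Q* = (D/Q*)S + (Q*/2)H = √(2DSH) ≈ €4,232.81.
Cost at Q = 1,900: (8,103/1,900)×222 + (1,900/2)×4.98 = €946.77 + €4,731.00 = €5,677.77.
Excess = €5,677.77 − €4,232.81 = €1,444.96.

Extra cost ≈ €1,445 per year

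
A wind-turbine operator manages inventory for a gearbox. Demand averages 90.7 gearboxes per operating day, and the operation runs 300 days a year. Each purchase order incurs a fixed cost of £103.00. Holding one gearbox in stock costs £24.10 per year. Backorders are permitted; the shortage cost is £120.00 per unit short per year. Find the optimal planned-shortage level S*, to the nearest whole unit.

S* ≈ 88 gearboxes

Annual demand D = 90.7 × 300 = 27,210.
With planned backorders, Q* = √(2DS/H) · √((H+B)/B).
√(2DS/H) = √(2 × 27,210 × 103 / 24.1) = 482.269.
√((H+B)/B) = √((24.1+120)/120) = 1.0958.
Q* ≈ 528.483.
S* = Q* · H/(H+B) = 528.483 × 24.1/144.1 ≈ 88.386.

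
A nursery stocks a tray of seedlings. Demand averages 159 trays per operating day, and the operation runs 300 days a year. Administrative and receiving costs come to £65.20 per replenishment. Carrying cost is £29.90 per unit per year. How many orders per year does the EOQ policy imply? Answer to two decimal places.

N ≈ 104.58 orders per year

Annual demand D = 159 × 300 = 47,700.
EOQ = √(2DS/H) = √(2 × 47,700 × 65.2 / 29.9) ≈ 456.10.
Orders per year = D / Q* = 47,700 / 456.10 ≈ 104.582.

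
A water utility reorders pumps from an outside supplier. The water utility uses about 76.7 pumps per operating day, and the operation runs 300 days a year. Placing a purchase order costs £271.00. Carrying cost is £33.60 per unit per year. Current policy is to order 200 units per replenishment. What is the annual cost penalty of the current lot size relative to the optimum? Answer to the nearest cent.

Annual demand D = 76.7 × 300 = 23,010.
EOQ = √(2DS/H) = √(2 × 23,010 × 271 / 33.6) ≈ 609.24.
Cost at Q* = (D/Q*)S + (Q*/2)H = √(2DSH) ≈ £20,470.46.
Cost at Q = 200: (23,010/200)×271 + (200/2)×33.6 = £31,178.55 + £3,360.00 = £34,538.55.
Excess = £34,538.55 − £20,470.46 = £14,068.09.

Extra cost ≈ £14,068.09 per year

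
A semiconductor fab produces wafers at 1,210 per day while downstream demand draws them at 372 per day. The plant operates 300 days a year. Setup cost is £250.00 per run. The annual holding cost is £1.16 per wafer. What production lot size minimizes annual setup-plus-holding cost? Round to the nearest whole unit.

Q* ≈ 8,334 wafers

Annual demand D = 372 × 300 = 111,600.
Production build-up factor (1 − d/p) = 1 − 372/1,210 = 0.6926.
Q* = √(2DS / (H(1 − d/p))) = √(2 × 111,600 × 250 / (1.16 × 0.6926)).
= √(55,800,000 / 0.8034) ≈ 8334.101.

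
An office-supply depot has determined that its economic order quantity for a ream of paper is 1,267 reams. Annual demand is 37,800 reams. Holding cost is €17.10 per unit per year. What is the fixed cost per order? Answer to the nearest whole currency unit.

Invert the EOQ relation Q*² = 2DS/H.
From Q* = √(2DS/H): S = Q*²H / (2D) = 1,267² × 17.1 / (2 × 37,800) = 363.1011.

S ≈ €363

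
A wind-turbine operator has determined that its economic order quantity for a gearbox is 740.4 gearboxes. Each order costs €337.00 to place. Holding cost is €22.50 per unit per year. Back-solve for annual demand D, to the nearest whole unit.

D ≈ 18,300 gearboxes per year

The basic EOQ model gives Q* = √(2DS/H); rearrange for the unknown.
From Q* = √(2DS/H): D = Q*²H / (2S) = 740.4² × 22.5 / (2 × 337) = 18300.183.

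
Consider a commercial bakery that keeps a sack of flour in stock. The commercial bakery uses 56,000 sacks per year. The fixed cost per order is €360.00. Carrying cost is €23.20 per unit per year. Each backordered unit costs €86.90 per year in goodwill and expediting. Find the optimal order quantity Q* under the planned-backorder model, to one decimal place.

With planned backorders, Q* = √(2DS/H) · √((H+B)/B).
√(2DS/H) = √(2 × 56,000 × 360 / 23.2) = 1318.306.
√((H+B)/B) = √((23.2+86.9)/86.9) = 1.1256.
Q* ≈ 1483.884.

Q* ≈ 1,483.9 sacks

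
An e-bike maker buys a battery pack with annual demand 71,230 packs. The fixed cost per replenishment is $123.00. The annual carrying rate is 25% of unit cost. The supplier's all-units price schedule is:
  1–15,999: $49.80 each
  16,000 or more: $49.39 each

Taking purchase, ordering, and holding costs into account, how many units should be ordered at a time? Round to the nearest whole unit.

Q* ≈ 1,186 packs

Holding cost per unit per year at price C is H = 0.25·C.
Evaluate total cost at each tier's feasible EOQ or, if the EOQ is below the tier, at the tier's minimum quantity.
EOQ at $49.80 = 1186.4 (feasible in tier 1): TC = 71,230×$49.80 + (71,230/1186.4)×123 + (1186.4/2)×0.25×$49.80 = $3,562,024.11.
EOQ at $49.39 = 1191.3 < 16000, so use break Q=16000: TC = 71,230×$49.39 + (71,230/16000.0)×123 + (16000.0/2)×0.25×$49.39 = $3,617,377.28.
Lowest total cost is $3,562,024.11 at Q = 1186.4.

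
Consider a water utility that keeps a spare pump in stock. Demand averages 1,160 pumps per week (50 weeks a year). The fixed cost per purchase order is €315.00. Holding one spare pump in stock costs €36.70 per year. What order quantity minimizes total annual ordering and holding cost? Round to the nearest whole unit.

Q* ≈ 998 pumps

Annual demand D = 1,160 × 50 = 58,000.
EOQ = √(2DS / H) = √(2 × 58,000 × 315 / 36.7).
= √(36,540,000 / 36.7) = √995,640.327 ≈ 997.818.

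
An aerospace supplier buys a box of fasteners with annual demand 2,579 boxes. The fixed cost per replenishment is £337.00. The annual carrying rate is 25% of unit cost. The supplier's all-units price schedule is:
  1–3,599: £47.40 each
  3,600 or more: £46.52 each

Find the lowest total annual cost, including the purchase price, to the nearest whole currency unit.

Holding cost per unit per year at price C is H = 0.25·C.
Evaluate total cost at each tier's feasible EOQ or, if the EOQ is below the tier, at the tier's minimum quantity.
EOQ at £47.40 = 383.0 (feasible in tier 1): TC = 2,579×£47.40 + (2,579/383.0)×337 + (383.0/2)×0.25×£47.40 = £126,783.13.
EOQ at £46.52 = 386.6 < 3600, so use break Q=3600: TC = 2,579×£46.52 + (2,579/3600.0)×337 + (3600.0/2)×0.25×£46.52 = £141,150.50.
Lowest total cost among the candidates is at Q = 383.0.

TC* ≈ £126,783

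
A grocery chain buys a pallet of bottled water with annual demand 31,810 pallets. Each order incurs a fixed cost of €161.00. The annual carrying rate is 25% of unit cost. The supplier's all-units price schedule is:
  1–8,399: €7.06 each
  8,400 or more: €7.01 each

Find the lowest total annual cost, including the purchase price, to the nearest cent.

Holding cost per unit per year at price C is H = 0.25·C.
Candidates are each tier's EOQ (if it falls in that tier) and each price-break quantity.
EOQ at €7.06 = 2409.0 (feasible in tier 1): TC = 31,810×€7.06 + (31,810/2409.0)×161 + (2409.0/2)×0.25×€7.06 = €228,830.49.
EOQ at €7.01 = 2417.6 < 8400, so use break Q=8400: TC = 31,810×€7.01 + (31,810/8400.0)×161 + (8400.0/2)×0.25×€7.01 = €230,958.29.
Lowest total cost among the candidates is at Q = 2409.0.

TC* ≈ €228,830.49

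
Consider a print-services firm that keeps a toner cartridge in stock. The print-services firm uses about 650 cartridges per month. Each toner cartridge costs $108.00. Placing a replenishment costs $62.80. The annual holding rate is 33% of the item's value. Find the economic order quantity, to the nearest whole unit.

Annual demand D = 650 × 12 = 7,800.
Holding cost H = 0.33 × $108.00 = $35.6400 per unit per year.
EOQ = √(2DS / H) = √(2 × 7,800 × 62.8 / 35.64).
= √(979,680 / 35.64) = √27,488.2155 ≈ 165.796.

Q* ≈ 166 cartridges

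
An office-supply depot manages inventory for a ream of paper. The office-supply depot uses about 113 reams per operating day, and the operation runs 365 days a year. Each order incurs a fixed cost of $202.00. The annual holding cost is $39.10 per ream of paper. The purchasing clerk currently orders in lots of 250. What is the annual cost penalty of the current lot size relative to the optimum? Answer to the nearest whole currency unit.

Annual demand D = 113 × 365 = 41,245.
EOQ = √(2DS/H) = √(2 × 41,245 × 202 / 39.1) ≈ 652.81.
Cost at Q* = (D/Q*)S + (Q*/2)H = √(2DSH) ≈ $25,524.94.
Cost at Q = 250: (41,245/250)×202 + (250/2)×39.1 = $33,325.96 + $4,887.50 = $38,213.46.
Excess = $38,213.46 − $25,524.94 = $12,688.52.

Extra cost ≈ $12,689 per year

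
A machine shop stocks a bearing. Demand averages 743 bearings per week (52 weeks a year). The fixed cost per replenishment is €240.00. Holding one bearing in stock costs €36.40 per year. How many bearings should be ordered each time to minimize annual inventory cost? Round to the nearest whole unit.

Annual demand D = 743 × 52 = 38,636.
EOQ = √(2DS / H) = √(2 × 38,636 × 240 / 36.4).
= √(18,545,280 / 36.4) = √509,485.7143 ≈ 713.783.

Q* ≈ 714 bearings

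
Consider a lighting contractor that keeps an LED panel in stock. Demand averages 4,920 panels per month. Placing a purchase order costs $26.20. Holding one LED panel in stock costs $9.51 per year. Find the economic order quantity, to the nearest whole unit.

Q* ≈ 570 panels

Annual demand D = 4,920 × 12 = 59,040.
EOQ = √(2DS / H) = √(2 × 59,040 × 26.2 / 9.51).
= √(3,093,696 / 9.51) = √325,309.7792 ≈ 570.359.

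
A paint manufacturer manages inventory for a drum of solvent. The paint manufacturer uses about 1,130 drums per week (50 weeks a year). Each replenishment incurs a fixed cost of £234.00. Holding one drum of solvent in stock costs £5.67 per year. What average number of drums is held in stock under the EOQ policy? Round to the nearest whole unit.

Annual demand D = 1,130 × 50 = 56,500.
EOQ = √(2DS/H) = √(2 × 56,500 × 234 / 5.67) ≈ 2159.51.
Average inventory = Q*/2 ≈ 2159.51 / 2 = 1079.756.

Average inventory ≈ 1,080 drums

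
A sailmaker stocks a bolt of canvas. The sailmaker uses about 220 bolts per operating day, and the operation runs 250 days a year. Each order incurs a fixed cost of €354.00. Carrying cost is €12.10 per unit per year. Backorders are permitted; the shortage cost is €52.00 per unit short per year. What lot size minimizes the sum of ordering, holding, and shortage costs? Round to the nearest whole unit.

Q* ≈ 1,992 bolts

Annual demand D = 220 × 250 = 55,000.
With planned backorders, Q* = √(2DS/H) · √((H+B)/B).
√(2DS/H) = √(2 × 55,000 × 354 / 12.1) = 1793.929.
√((H+B)/B) = √((12.1+52)/52) = 1.1103.
Q* ≈ 1991.740.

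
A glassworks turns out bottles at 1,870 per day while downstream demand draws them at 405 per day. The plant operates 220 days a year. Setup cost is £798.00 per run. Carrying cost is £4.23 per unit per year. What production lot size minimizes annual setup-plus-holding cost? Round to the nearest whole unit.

Q* ≈ 6,551 bottles

Annual demand D = 405 × 220 = 89,100.
Production build-up factor (1 − d/p) = 1 − 405/1,870 = 0.7834.
Q* = √(2DS / (H(1 − d/p))) = √(2 × 89,100 × 798 / (4.23 × 0.7834)).
= √(142,203,600 / 3.3139) ≈ 6550.691.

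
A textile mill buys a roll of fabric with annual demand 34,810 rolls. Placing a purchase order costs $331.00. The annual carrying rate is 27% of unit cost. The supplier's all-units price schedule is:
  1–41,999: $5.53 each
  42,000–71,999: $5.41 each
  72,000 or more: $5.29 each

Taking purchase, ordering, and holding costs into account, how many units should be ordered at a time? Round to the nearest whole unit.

Holding cost per unit per year at price C is H = 0.27·C.
Candidates are each tier's EOQ (if it falls in that tier) and each price-break quantity.
EOQ at $5.53 = 3928.6 (feasible in tier 1): TC = 34,810×$5.53 + (34,810/3928.6)×331 + (3928.6/2)×0.27×$5.53 = $198,365.08.
EOQ at $5.41 = 3971.9 < 42000, so use break Q=42000: TC = 34,810×$5.41 + (34,810/42000.0)×331 + (42000.0/2)×0.27×$5.41 = $219,271.14.
EOQ at $5.29 = 4016.7 < 72000, so use break Q=72000: TC = 34,810×$5.29 + (34,810/72000.0)×331 + (72000.0/2)×0.27×$5.29 = $235,723.73.
Lowest total cost is $198,365.08 at Q = 3928.6.

Q* ≈ 3,929 rolls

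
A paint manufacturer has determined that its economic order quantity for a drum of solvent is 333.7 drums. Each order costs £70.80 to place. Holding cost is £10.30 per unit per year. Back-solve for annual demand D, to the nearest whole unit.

D ≈ 8,100 drums per year

Squaring Q* = √(2DS/H) gives Q*² = 2DS/H.
From Q* = √(2DS/H): D = Q*²H / (2S) = 333.7² × 10.3 / (2 × 70.8) = 8100.025.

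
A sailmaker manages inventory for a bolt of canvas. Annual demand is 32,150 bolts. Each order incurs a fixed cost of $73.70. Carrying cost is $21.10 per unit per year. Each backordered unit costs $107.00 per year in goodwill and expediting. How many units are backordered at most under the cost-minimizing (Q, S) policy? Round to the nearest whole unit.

S* ≈ 85 bolts

With planned backorders, Q* = √(2DS/H) · √((H+B)/B).
√(2DS/H) = √(2 × 32,150 × 73.7 / 21.1) = 473.912.
√((H+B)/B) = √((21.1+107)/107) = 1.0942.
Q* ≈ 518.538.
S* = Q* · H/(H+B) = 518.538 × 21.1/128.1 ≈ 85.411.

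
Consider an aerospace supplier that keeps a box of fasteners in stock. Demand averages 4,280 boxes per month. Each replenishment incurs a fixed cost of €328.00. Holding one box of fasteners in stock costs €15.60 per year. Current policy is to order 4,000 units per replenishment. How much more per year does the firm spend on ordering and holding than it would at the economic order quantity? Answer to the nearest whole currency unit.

Extra cost ≈ €12,486 per year

Annual demand D = 4,280 × 12 = 51,360.
EOQ = √(2DS/H) = √(2 × 51,360 × 328 / 15.6) ≈ 1469.61.
Cost at Q* = (D/Q*)S + (Q*/2)H = √(2DSH) ≈ €22,925.92.
Cost at Q = 4,000: (51,360/4,000)×328 + (4,000/2)×15.6 = €4,211.52 + €31,200.00 = €35,411.52.
Excess = €35,411.52 − €22,925.92 = €12,485.60.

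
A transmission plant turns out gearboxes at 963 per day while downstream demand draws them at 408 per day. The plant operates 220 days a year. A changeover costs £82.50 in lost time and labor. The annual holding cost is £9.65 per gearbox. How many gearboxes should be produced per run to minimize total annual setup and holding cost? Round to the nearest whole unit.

Q* ≈ 1,632 gearboxes

Annual demand D = 408 × 220 = 89,760.
Production build-up factor (1 − d/p) = 1 − 408/963 = 0.5763.
Q* = √(2DS / (H(1 − d/p))) = √(2 × 89,760 × 82.5 / (9.65 × 0.5763)).
= √(14,810,400 / 5.5615) ≈ 1631.873.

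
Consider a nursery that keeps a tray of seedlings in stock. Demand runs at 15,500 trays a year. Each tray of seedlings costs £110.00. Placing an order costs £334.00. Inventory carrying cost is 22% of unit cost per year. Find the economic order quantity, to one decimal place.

Holding cost H = 0.22 × £110.00 = £24.2000 per unit per year.
EOQ = √(2DS / H) = √(2 × 15,500 × 334 / 24.2).
= √(10,354,000 / 24.2) = √427,851.2397 ≈ 654.103.

Q* ≈ 654.1 trays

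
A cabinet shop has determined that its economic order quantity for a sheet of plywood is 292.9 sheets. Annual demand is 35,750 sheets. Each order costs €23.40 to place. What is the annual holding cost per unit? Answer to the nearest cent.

The basic EOQ model gives Q* = √(2DS/H); rearrange for the unknown.
From Q* = √(2DS/H): H = 2DS / Q*² = 2 × 35,750 × 23.4 / 292.9² = 19.5022.

H ≈ €19.50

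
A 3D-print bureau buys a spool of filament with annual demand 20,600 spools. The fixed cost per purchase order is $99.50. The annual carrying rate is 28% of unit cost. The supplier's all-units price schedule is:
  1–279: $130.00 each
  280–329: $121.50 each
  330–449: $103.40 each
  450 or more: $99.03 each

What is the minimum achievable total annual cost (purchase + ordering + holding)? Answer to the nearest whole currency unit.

TC* ≈ $2,050,812

Holding cost per unit per year at price C is H = 0.28·C.
Candidates are each tier's EOQ (if it falls in that tier) and each price-break quantity.
Tier 1 ($130.00): EOQ = 335.6 exceeds tier's upper bound 279, so this tier is dominated.
Tier 2 ($121.50): EOQ = 347.1 exceeds tier's upper bound 329, so this tier is dominated.
EOQ at $103.40 = 376.3 (feasible in tier 3): TC = 20,600×$103.40 + (20,600/376.3)×99.5 + (376.3/2)×0.28×$103.40 = $2,140,934.30.
EOQ at $99.03 = 384.5 < 450, so use break Q=450: TC = 20,600×$99.03 + (20,600/450.0)×99.5 + (450.0/2)×0.28×$99.03 = $2,050,811.78.
Lowest total cost among the candidates is at Q = 450.0.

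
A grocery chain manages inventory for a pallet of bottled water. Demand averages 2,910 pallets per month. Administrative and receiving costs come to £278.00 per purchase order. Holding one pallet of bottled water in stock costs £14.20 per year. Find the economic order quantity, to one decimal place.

Q* ≈ 1,169.3 pallets

Annual demand D = 2,910 × 12 = 34,920.
EOQ = √(2DS / H) = √(2 × 34,920 × 278 / 14.2).
= √(19,415,520 / 14.2) = √1,367,290.1408 ≈ 1169.312.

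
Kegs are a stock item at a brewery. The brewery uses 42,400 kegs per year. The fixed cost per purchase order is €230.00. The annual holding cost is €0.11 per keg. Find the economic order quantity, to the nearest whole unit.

EOQ = √(2DS / H) = √(2 × 42,400 × 230 / 0.11).
= √(19,504,000 / 0.11) = √177,309,090.9091 ≈ 13315.746.

Q* ≈ 13,316 kegs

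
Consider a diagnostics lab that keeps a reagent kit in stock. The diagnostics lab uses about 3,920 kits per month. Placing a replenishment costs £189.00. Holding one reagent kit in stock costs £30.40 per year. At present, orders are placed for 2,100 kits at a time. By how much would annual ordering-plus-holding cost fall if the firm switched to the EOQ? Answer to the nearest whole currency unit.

Extra cost ≈ £12,904 per year

Annual demand D = 3,920 × 12 = 47,040.
EOQ = √(2DS/H) = √(2 × 47,040 × 189 / 30.4) ≈ 764.79.
Cost at Q* = (D/Q*)S + (Q*/2)H = √(2DSH) ≈ £23,249.65.
Cost at Q = 2,100: (47,040/2,100)×189 + (2,100/2)×30.4 = £4,233.60 + £31,920.00 = £36,153.60.
Excess = £36,153.60 − £23,249.65 = £12,903.95.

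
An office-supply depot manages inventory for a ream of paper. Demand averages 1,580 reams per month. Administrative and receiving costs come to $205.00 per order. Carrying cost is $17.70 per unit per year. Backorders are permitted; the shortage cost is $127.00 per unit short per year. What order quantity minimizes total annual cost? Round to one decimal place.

Annual demand D = 1,580 × 12 = 18,960.
With planned backorders, Q* = √(2DS/H) · √((H+B)/B).
√(2DS/H) = √(2 × 18,960 × 205 / 17.7) = 662.711.
√((H+B)/B) = √((17.7+127)/127) = 1.0674.
Q* ≈ 707.387.

Q* ≈ 707.4 reams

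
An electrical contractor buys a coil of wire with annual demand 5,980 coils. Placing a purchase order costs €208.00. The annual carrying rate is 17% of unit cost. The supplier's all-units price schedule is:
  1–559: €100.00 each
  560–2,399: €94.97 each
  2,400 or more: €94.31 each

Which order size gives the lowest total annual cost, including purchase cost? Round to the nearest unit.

Q* ≈ 560 coils

Holding cost per unit per year at price C is H = 0.17·C.
For each price level, check whether its EOQ is feasible; otherwise the best quantity at that price is the breakpoint.
EOQ at €100.00 = 382.5 (feasible in tier 1): TC = 5,980×€100.00 + (5,980/382.5)×208 + (382.5/2)×0.17×€100.00 = €604,503.12.
EOQ at €94.97 = 392.5 < 560, so use break Q=560: TC = 5,980×€94.97 + (5,980/560.0)×208 + (560.0/2)×0.17×€94.97 = €574,662.31.
EOQ at €94.31 = 393.9 < 2400, so use break Q=2400: TC = 5,980×€94.31 + (5,980/2400.0)×208 + (2400.0/2)×0.17×€94.31 = €583,731.31.
Lowest total cost is €574,662.31 at Q = 560.0.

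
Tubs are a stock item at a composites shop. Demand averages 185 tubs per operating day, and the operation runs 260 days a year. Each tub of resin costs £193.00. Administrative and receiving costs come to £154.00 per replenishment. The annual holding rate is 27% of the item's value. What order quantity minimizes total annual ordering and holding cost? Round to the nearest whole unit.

Annual demand D = 185 × 260 = 48,100.
Holding cost H = 0.27 × £193.00 = £52.1100 per unit per year.
EOQ = √(2DS / H) = √(2 × 48,100 × 154 / 52.11).
= √(14,814,800 / 52.11) = √284,298.5991 ≈ 533.197.

Q* ≈ 533 tubs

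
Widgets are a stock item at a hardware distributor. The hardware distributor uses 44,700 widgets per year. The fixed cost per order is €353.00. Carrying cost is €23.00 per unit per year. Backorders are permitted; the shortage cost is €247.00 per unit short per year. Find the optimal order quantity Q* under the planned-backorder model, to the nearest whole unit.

Q* ≈ 1,225 widgets

With planned backorders, Q* = √(2DS/H) · √((H+B)/B).
√(2DS/H) = √(2 × 44,700 × 353 / 23) = 1171.365.
√((H+B)/B) = √((23+247)/247) = 1.0455.
Q* ≈ 1224.688.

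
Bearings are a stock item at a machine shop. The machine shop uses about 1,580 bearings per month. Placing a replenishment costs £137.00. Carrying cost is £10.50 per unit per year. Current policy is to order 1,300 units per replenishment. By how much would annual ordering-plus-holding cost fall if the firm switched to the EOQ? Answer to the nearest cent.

Extra cost ≈ £1,437.44 per year

Annual demand D = 1,580 × 12 = 18,960.
EOQ = √(2DS/H) = √(2 × 18,960 × 137 / 10.5) ≈ 703.40.
Cost at Q* = (D/Q*)S + (Q*/2)H = √(2DSH) ≈ £7,385.66.
Cost at Q = 1,300: (18,960/1,300)×137 + (1,300/2)×10.5 = £1,998.09 + £6,825.00 = £8,823.09.
Excess = £8,823.09 − £7,385.66 = £1,437.44.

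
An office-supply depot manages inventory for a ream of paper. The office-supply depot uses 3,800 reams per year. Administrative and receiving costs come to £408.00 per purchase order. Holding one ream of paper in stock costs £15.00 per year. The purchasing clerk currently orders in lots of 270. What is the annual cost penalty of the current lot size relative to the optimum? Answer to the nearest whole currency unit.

Extra cost ≈ £947 per year

EOQ = √(2DS/H) = √(2 × 3,800 × 408 / 15) ≈ 454.66.
Cost at Q* = (D/Q*)S + (Q*/2)H = √(2DSH) ≈ £6,819.97.
Cost at Q = 270: (3,800/270)×408 + (270/2)×15 = £5,742.22 + £2,025.00 = £7,767.22.
Excess = £7,767.22 − £6,819.97 = £947.25.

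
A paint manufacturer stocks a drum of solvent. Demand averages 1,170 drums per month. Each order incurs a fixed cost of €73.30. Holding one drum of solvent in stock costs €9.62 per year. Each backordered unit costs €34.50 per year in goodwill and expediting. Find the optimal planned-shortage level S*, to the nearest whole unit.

Annual demand D = 1,170 × 12 = 14,040.
With planned backorders, Q* = √(2DS/H) · √((H+B)/B).
√(2DS/H) = √(2 × 14,040 × 73.3 / 9.62) = 462.555.
√((H+B)/B) = √((9.62+34.5)/34.5) = 1.1309.
Q* ≈ 523.084.
S* = Q* · H/(H+B) = 523.084 × 9.62/44.12 ≈ 114.054.

S* ≈ 114 drums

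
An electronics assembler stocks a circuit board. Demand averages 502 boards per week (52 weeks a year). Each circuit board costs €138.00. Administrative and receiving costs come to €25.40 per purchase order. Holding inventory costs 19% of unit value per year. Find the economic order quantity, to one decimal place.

Annual demand D = 502 × 52 = 26,104.
Holding cost H = 0.19 × €138.00 = €26.2200 per unit per year.
EOQ = √(2DS / H) = √(2 × 26,104 × 25.4 / 26.22).
= √(1,326,083.2 / 26.22) = √50,575.2555 ≈ 224.889.

Q* ≈ 224.9 boards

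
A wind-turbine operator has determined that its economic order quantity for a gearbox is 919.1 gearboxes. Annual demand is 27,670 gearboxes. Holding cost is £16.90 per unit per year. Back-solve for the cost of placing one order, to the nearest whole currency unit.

S ≈ £258

Squaring Q* = √(2DS/H) gives Q*² = 2DS/H.
From Q* = √(2DS/H): S = Q*²H / (2D) = 919.1² × 16.9 / (2 × 27,670) = 257.9723.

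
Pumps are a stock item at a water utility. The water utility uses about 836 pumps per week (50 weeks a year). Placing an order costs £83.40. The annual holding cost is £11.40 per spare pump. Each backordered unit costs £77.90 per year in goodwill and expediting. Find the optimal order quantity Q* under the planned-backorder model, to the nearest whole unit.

Q* ≈ 837 pumps

Annual demand D = 836 × 50 = 41,800.
With planned backorders, Q* = √(2DS/H) · √((H+B)/B).
√(2DS/H) = √(2 × 41,800 × 83.4 / 11.4) = 782.049.
√((H+B)/B) = √((11.4+77.9)/77.9) = 1.0707.
Q* ≈ 837.319.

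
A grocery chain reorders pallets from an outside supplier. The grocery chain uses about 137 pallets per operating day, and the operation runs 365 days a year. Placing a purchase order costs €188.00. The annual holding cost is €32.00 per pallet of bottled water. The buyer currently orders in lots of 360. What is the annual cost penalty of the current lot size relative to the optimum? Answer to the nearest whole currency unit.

Extra cost ≈ €7,345 per year

Annual demand D = 137 × 365 = 50,005.
EOQ = √(2DS/H) = √(2 × 50,005 × 188 / 32) ≈ 766.52.
Cost at Q* = (D/Q*)S + (Q*/2)H = √(2DSH) ≈ €24,528.76.
Cost at Q = 360: (50,005/360)×188 + (360/2)×32 = €26,113.72 + €5,760.00 = €31,873.72.
Excess = €31,873.72 − €24,528.76 = €7,344.96.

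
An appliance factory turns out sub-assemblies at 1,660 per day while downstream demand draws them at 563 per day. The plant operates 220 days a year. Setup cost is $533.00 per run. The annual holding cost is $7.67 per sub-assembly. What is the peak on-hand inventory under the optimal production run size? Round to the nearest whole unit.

I_max ≈ 3,373 sub-assemblies

Annual demand D = 563 × 220 = 123,860.
Production build-up factor (1 − d/p) = 1 − 563/1,660 = 0.6608.
Q* = √(2DS / (H(1 − d/p))) = √(2 × 123,860 × 533 / (7.67 × 0.6608)).
= √(132,034,760 / 5.0687) ≈ 5103.842.
Maximum inventory = Q*(1 − d/p) = 5103.842 × 0.6608 ≈ 3372.840.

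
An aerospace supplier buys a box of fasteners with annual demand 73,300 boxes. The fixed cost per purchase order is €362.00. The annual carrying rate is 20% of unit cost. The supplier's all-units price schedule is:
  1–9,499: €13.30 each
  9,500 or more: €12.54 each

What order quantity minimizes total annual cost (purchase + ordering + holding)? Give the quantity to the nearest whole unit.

Holding cost per unit per year at price C is H = 0.20·C.
Candidates are each tier's EOQ (if it falls in that tier) and each price-break quantity.
EOQ at €13.30 = 4466.6 (feasible in tier 1): TC = 73,300×€13.30 + (73,300/4466.6)×362 + (4466.6/2)×0.20×€13.30 = €986,771.25.
EOQ at €12.54 = 4600.0 < 9500, so use break Q=9500: TC = 73,300×€12.54 + (73,300/9500.0)×362 + (9500.0/2)×0.20×€12.54 = €933,888.12.
Lowest total cost is €933,888.12 at Q = 9500.0.

Q* ≈ 9,500 boxes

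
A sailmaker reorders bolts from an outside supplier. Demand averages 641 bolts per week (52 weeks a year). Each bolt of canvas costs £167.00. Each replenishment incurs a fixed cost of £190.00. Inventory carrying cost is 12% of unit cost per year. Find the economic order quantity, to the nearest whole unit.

Q* ≈ 795 bolts

Annual demand D = 641 × 52 = 33,332.
Holding cost H = 0.12 × £167.00 = £20.0400 per unit per year.
EOQ = √(2DS / H) = √(2 × 33,332 × 190 / 20.04).
= √(12,666,160 / 20.04) = √632,043.9122 ≈ 795.012.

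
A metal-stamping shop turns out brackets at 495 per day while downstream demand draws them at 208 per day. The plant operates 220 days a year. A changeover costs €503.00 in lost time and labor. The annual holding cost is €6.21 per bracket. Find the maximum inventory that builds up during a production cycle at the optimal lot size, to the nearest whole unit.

I_max ≈ 2,073 brackets

Annual demand D = 208 × 220 = 45,760.
Production build-up factor (1 − d/p) = 1 − 208/495 = 0.5798.
Q* = √(2DS / (H(1 − d/p))) = √(2 × 45,760 × 503 / (6.21 × 0.5798)).
= √(46,034,560 / 3.6005) ≈ 3575.673.
Maximum inventory = Q*(1 − d/p) = 3575.673 × 0.5798 ≈ 2073.168.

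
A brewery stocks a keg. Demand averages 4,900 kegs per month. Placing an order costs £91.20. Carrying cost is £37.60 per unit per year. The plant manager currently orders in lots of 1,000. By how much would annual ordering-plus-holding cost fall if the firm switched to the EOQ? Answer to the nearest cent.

Annual demand D = 4,900 × 12 = 58,800.
EOQ = √(2DS/H) = √(2 × 58,800 × 91.2 / 37.6) ≈ 534.08.
Cost at Q* = (D/Q*)S + (Q*/2)H = √(2DSH) ≈ £20,081.45.
Cost at Q = 1,000: (58,800/1,000)×91.2 + (1,000/2)×37.6 = £5,362.56 + £18,800.00 = £24,162.56.
Excess = £24,162.56 − £20,081.45 = £4,081.11.

Extra cost ≈ £4,081.11 per year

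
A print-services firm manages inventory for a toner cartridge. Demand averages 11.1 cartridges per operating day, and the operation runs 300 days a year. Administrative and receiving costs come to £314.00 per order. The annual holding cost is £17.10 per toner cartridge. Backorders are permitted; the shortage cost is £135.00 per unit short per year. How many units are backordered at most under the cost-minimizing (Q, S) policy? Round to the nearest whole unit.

S* ≈ 42 cartridges

Annual demand D = 11.1 × 300 = 3,330.
With planned backorders, Q* = √(2DS/H) · √((H+B)/B).
√(2DS/H) = √(2 × 3,330 × 314 / 17.1) = 349.707.
√((H+B)/B) = √((17.1+135)/135) = 1.0614.
Q* ≈ 371.195.
S* = Q* · H/(H+B) = 371.195 × 17.1/152.1 ≈ 41.732.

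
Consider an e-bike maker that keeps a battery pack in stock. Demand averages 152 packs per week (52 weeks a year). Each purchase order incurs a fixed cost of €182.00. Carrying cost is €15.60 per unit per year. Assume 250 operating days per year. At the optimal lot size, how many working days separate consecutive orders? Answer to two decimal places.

T ≈ 13.58 days

Annual demand D = 152 × 52 = 7,904.
Q* = √(2DS/H) = √(2 × 7,904 × 182 / 15.6) ≈ 429.45.
Cycle time = Q*/D × 250 = 429.45 / 7,904 × 250 ≈ 13.583 days.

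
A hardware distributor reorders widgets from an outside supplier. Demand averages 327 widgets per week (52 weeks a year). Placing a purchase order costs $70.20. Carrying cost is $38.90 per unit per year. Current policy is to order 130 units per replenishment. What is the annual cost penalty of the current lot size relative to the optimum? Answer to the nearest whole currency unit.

Extra cost ≈ $2,074 per year

Annual demand D = 327 × 52 = 17,004.
EOQ = √(2DS/H) = √(2 × 17,004 × 70.2 / 38.9) ≈ 247.73.
Cost at Q* = (D/Q*)S + (Q*/2)H = √(2DSH) ≈ $9,636.82.
Cost at Q = 130: (17,004/130)×70.2 + (130/2)×38.9 = $9,182.16 + $2,528.50 = $11,710.66.
Excess = $11,710.66 − $9,636.82 = $2,073.84.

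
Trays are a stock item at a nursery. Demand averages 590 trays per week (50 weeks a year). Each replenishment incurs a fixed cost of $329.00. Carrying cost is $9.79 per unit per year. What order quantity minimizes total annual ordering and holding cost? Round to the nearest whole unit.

Q* ≈ 1,408 trays

Annual demand D = 590 × 50 = 29,500.
EOQ = √(2DS / H) = √(2 × 29,500 × 329 / 9.79).
= √(19,411,000 / 9.79) = √1,982,737.4872 ≈ 1408.097.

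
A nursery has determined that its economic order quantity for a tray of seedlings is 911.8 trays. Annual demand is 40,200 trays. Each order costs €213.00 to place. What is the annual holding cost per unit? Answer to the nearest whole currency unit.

Squaring Q* = √(2DS/H) gives Q*² = 2DS/H.
From Q* = √(2DS/H): H = 2DS / Q*² = 2 × 40,200 × 213 / 911.8² = 20.5985.

H ≈ €21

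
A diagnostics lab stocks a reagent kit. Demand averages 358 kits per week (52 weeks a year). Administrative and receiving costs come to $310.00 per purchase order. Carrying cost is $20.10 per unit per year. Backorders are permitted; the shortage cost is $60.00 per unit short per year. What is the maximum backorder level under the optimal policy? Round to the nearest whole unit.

S* ≈ 220 kits

Annual demand D = 358 × 52 = 18,616.
With planned backorders, Q* = √(2DS/H) · √((H+B)/B).
√(2DS/H) = √(2 × 18,616 × 310 / 20.1) = 757.776.
√((H+B)/B) = √((20.1+60)/60) = 1.1554.
Q* ≈ 875.551.
S* = Q* · H/(H+B) = 875.551 × 20.1/80.1 ≈ 219.708.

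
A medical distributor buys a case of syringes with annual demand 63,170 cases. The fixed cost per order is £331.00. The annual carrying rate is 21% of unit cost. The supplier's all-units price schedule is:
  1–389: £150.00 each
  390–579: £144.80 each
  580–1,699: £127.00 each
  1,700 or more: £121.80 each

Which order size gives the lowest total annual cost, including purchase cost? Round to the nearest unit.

Q* ≈ 1,700 cases

Holding cost per unit per year at price C is H = 0.21·C.
Candidates are each tier's EOQ (if it falls in that tier) and each price-break quantity.
Tier 1 (£150.00): EOQ = 1152.2 exceeds tier's upper bound 389, so this tier is dominated.
Tier 2 (£144.80): EOQ = 1172.7 exceeds tier's upper bound 579, so this tier is dominated.
EOQ at £127.00 = 1252.2 (feasible in tier 3): TC = 63,170×£127.00 + (63,170/1252.2)×331 + (1252.2/2)×0.21×£127.00 = £8,055,986.11.
EOQ at £121.80 = 1278.6 < 1700, so use break Q=1700: TC = 63,170×£121.80 + (63,170/1700.0)×331 + (1700.0/2)×0.21×£121.80 = £7,728,146.87.
Lowest total cost is £7,728,146.87 at Q = 1700.0.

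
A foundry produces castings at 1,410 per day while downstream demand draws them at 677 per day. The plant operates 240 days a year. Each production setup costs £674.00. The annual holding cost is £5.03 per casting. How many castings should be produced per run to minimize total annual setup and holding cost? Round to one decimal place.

Q* ≈ 9,152.1 castings

Annual demand D = 677 × 240 = 162,480.
Production build-up factor (1 − d/p) = 1 − 677/1,410 = 0.5199.
Q* = √(2DS / (H(1 − d/p))) = √(2 × 162,480 × 674 / (5.03 × 0.5199)).
= √(219,023,040 / 2.6149) ≈ 9152.052.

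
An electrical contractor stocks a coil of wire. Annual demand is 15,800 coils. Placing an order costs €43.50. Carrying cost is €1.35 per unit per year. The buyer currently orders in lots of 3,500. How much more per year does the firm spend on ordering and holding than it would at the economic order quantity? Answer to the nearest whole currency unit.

EOQ = √(2DS/H) = √(2 × 15,800 × 43.5 / 1.35) ≈ 1009.07.
Cost at Q* = (D/Q*)S + (Q*/2)H = √(2DSH) ≈ €1,362.24.
Cost at Q = 3,500: (15,800/3,500)×43.5 + (3,500/2)×1.35 = €196.37 + €2,362.50 = €2,558.87.
Excess = €2,558.87 − €1,362.24 = €1,196.63.

Extra cost ≈ €1,197 per year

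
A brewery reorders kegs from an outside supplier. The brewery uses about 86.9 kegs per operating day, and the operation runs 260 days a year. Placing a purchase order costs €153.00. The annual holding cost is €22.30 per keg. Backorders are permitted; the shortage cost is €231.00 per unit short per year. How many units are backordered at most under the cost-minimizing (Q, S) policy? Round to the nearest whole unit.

S* ≈ 51 kegs

Annual demand D = 86.9 × 260 = 22,594.
With planned backorders, Q* = √(2DS/H) · √((H+B)/B).
√(2DS/H) = √(2 × 22,594 × 153 / 22.3) = 556.807.
√((H+B)/B) = √((22.3+231)/231) = 1.0472.
Q* ≈ 583.064.
S* = Q* · H/(H+B) = 583.064 × 22.3/253.3 ≈ 51.332.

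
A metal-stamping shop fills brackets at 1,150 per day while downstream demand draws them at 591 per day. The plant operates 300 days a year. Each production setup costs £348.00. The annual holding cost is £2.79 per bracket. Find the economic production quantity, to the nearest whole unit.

Q* ≈ 9,539 brackets

Annual demand D = 591 × 300 = 177,300.
Production build-up factor (1 − d/p) = 1 − 591/1,150 = 0.4861.
Q* = √(2DS / (H(1 − d/p))) = √(2 × 177,300 × 348 / (2.79 × 0.4861)).
= √(123,400,800 / 1.3562) ≈ 9538.935.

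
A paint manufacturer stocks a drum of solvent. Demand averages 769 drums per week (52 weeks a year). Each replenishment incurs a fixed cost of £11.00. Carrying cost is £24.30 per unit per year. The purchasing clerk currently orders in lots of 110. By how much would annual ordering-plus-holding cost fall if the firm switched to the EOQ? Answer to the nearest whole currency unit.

Extra cost ≈ £712 per year

Annual demand D = 769 × 52 = 39,988.
EOQ = √(2DS/H) = √(2 × 39,988 × 11 / 24.3) ≈ 190.27.
Cost at Q* = (D/Q*)S + (Q*/2)H = √(2DSH) ≈ £4,623.59.
Cost at Q = 110: (39,988/110)×11 + (110/2)×24.3 = £3,998.80 + £1,336.50 = £5,335.30.
Excess = £5,335.30 − £4,623.59 = £711.71.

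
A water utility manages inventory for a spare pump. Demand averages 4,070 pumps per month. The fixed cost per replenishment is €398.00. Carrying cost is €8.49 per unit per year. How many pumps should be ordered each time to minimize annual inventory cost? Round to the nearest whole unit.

Annual demand D = 4,070 × 12 = 48,840.
EOQ = √(2DS / H) = √(2 × 48,840 × 398 / 8.49).
= √(38,876,640 / 8.49) = √4,579,109.5406 ≈ 2139.885.

Q* ≈ 2,140 pumps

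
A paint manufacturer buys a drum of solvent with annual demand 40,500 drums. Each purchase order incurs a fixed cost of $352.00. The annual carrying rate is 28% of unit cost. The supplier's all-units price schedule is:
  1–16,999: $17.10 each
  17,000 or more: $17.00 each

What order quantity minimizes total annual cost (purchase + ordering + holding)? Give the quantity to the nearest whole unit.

Q* ≈ 2,440 drums

Holding cost per unit per year at price C is H = 0.28·C.
Candidates are each tier's EOQ (if it falls in that tier) and each price-break quantity.
EOQ at $17.10 = 2440.3 (feasible in tier 1): TC = 40,500×$17.10 + (40,500/2440.3)×352 + (2440.3/2)×0.28×$17.10 = $704,233.98.
EOQ at $17.00 = 2447.4 < 17000, so use break Q=17000: TC = 40,500×$17.00 + (40,500/17000.0)×352 + (17000.0/2)×0.28×$17.00 = $729,798.59.
Lowest total cost is $704,233.98 at Q = 2440.3.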